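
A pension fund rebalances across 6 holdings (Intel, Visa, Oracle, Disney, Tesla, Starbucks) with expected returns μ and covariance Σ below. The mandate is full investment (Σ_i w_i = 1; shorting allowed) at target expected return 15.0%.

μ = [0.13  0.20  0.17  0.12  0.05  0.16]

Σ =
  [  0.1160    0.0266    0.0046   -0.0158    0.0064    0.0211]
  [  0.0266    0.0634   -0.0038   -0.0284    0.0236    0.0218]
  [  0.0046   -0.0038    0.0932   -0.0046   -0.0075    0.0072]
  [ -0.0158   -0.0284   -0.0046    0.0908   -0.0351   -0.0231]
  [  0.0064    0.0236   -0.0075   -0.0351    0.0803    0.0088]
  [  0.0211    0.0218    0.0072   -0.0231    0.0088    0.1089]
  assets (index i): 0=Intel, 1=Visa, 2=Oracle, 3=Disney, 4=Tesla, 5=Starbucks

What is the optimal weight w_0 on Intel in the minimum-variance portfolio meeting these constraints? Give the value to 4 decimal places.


0.0338

g=Σ⁻¹μ = [0.3452  3.8928  2.1270  3.3798  1.0045  1.1182]
h=Σ⁻¹𝟙 = [5.4795  16.4893  13.4245  27.4285  19.5178  8.1736]
a=μᵀg=1.819727  b=𝟙ᵀg=11.867446  c=𝟙ᵀh=90.513217  D=ac−b²=23.873105
λ₁=(c·0.150−b)/D = (90.513217·0.150−11.867446)/23.873105 = 0.071609
λ₂=(a−b·0.150)/D = (1.819727−11.867446·0.150)/23.873105 = 0.001659
w* = 0.071609·g + 0.001659·h:
  w_0 = 0.071609·0.3452 + 0.001659·5.4795 = 0.0338  (Intel)
  w_1 = 0.071609·3.8928 + 0.001659·16.4893 = 0.3061  (Visa)
  w_2 = 0.071609·2.1270 + 0.001659·13.4245 = 0.1746  (Oracle)
  w_3 = 0.071609·3.3798 + 0.001659·27.4285 = 0.2875  (Disney)
  w_4 = 0.071609·1.0045 + 0.001659·19.5178 = 0.1043  (Tesla)
  w_5 = 0.071609·1.1182 + 0.001659·8.1736 = 0.0936  (Starbucks)
Σw_i=1.0000  μᵀw=0.1500
σ²=wᵀΣw=λ₁·μ_p+λ₂ = 0.071609·0.150 + 0.001659 = 0.012401 ≈ 0.0124


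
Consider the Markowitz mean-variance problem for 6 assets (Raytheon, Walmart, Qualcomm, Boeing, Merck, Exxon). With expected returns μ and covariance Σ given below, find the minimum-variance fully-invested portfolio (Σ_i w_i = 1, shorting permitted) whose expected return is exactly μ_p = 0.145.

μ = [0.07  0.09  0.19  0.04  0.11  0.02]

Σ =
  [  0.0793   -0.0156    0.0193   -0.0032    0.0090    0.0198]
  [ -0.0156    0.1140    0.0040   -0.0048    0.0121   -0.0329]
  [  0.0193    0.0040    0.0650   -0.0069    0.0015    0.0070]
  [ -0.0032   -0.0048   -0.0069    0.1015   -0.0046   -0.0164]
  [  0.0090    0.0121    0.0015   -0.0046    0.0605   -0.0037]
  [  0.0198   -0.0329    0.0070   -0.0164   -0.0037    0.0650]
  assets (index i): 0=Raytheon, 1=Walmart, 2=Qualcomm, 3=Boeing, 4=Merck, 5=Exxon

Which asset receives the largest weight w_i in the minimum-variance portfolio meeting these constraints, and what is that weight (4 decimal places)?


Qualcomm (0.5471)

p=Σ⁻¹μ = [0.0056  0.7381  2.8501  0.8089  1.7018  0.6736]
q=Σ⁻¹𝟙 = [5.4986  15.5066  11.4557  16.3105  15.1130  25.3003]
a=μᵀp=0.841348  b=𝟙ᵀp=6.777943  c=𝟙ᵀq=89.184734  D=ac−b²=29.094925
λ₁=(c·0.145−b)/D = (89.184734·0.145−6.777943)/29.094925 = 0.211509
λ₂=(a−b·0.145)/D = (0.841348−6.777943·0.145)/29.094925 = -0.004862
w* = 0.211509·p + -0.004862·q:
  w_0 = 0.211509·0.0056 + -0.004862·5.4986 = -0.0256  (Raytheon)
  w_1 = 0.211509·0.7381 + -0.004862·15.5066 = 0.0807  (Walmart)
  w_2 = 0.211509·2.8501 + -0.004862·11.4557 = 0.5471  (Qualcomm)
  w_3 = 0.211509·0.8089 + -0.004862·16.3105 = 0.0918  (Boeing)
  w_4 = 0.211509·1.7018 + -0.004862·15.1130 = 0.2865  (Merck)
  w_5 = 0.211509·0.6736 + -0.004862·25.3003 = 0.0195  (Exxon)
Σw_i=1.0000  μᵀw=0.1450
σ²=wᵀΣw=λ₁·μ_p+λ₂ = 0.211509·0.145 + -0.004862 = 0.025807 ≈ 0.0258


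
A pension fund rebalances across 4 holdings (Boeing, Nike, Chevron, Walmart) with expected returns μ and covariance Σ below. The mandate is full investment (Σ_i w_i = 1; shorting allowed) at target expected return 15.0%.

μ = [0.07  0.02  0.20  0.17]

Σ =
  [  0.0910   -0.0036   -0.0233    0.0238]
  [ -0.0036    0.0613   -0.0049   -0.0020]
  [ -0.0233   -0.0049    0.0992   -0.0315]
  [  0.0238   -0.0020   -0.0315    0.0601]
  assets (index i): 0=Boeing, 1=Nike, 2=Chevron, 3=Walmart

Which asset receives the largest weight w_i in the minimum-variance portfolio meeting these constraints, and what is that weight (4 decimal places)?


Walmart (0.4221)

x=Σ⁻¹μ = [0.5412  0.7959  3.6243  4.5404]
y=Σ⁻¹𝟙 = [10.8942  19.4388  21.2564  24.1127]
a=μᵀx=1.550531  b=𝟙ᵀx=9.501806  c=𝟙ᵀy=75.702119  D=ac−b²=27.094140
λ₁=(c·0.150−b)/D = (75.702119·0.150−9.501806)/27.094140 = 0.068410
λ₂=(a−b·0.150)/D = (1.550531−9.501806·0.150)/27.094140 = 0.004623
w* = 0.068410·x + 0.004623·y:
  w_0 = 0.068410·0.5412 + 0.004623·10.8942 = 0.0874  (Boeing)
  w_1 = 0.068410·0.7959 + 0.004623·19.4388 = 0.1443  (Nike)
  w_2 = 0.068410·3.6243 + 0.004623·21.2564 = 0.3462  (Chevron)
  w_3 = 0.068410·4.5404 + 0.004623·24.1127 = 0.4221  (Walmart)
Σw_i=1.0000  μᵀw=0.1500
σ²=wᵀΣw=λ₁·μ_p+λ₂ = 0.068410·0.150 + 0.004623 = 0.014885 ≈ 0.0149


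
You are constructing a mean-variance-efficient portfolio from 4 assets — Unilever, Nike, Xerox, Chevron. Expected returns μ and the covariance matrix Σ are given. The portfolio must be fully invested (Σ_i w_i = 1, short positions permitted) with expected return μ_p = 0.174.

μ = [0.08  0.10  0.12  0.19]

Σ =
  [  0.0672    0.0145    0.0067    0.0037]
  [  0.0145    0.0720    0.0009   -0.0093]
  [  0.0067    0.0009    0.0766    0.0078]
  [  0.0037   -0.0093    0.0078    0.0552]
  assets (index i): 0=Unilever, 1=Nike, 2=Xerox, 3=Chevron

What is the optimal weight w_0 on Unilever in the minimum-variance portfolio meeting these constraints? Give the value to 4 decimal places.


p=Σ⁻¹μ = [0.5088  1.7291  1.1415  3.5380]
q=Σ⁻¹𝟙 = [9.7978  14.1668  10.1567  18.4108]
a=μᵀp=1.022807  b=𝟙ᵀp=6.917363  c=𝟙ᵀq=52.532107  D=ac−b²=5.880282
λ₁=(c·0.174−b)/D = (52.532107·0.174−6.917363)/5.880282 = 0.378081
λ₂=(a−b·0.174)/D = (1.022807−6.917363·0.174)/5.880282 = -0.030749
w* = 0.378081·p + -0.030749·q:
  w_0 = 0.378081·0.5088 + -0.030749·9.7978 = -0.1089  (Unilever)
  w_1 = 0.378081·1.7291 + -0.030749·14.1668 = 0.2181  (Nike)
  w_2 = 0.378081·1.1415 + -0.030749·10.1567 = 0.1193  (Xerox)
  w_3 = 0.378081·3.5380 + -0.030749·18.4108 = 0.7715  (Chevron)
Σw_i=1.0000  μᵀw=0.1740
σ²=wᵀΣw=λ₁·μ_p+λ₂ = 0.378081·0.174 + -0.030749 = 0.035037 ≈ 0.0350

-0.1089


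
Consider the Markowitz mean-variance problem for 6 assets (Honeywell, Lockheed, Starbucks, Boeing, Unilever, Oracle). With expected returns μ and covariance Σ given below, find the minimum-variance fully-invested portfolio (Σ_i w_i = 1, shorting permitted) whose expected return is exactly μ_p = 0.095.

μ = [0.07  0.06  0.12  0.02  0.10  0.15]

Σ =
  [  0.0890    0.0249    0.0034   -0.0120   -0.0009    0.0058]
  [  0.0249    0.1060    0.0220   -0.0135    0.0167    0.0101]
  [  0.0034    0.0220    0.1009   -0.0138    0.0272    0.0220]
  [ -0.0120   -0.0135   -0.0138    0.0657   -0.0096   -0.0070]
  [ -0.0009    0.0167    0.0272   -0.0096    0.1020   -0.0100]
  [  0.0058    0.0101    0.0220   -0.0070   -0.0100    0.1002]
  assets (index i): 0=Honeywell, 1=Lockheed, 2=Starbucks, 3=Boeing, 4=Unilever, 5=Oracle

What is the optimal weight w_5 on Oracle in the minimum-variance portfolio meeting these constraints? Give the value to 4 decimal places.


p=Σ⁻¹μ = [0.7823  0.0558  0.6794  0.9072  1.0258  1.4627]
q=Σ⁻¹𝟙 = [11.9151  5.5869  6.4025  22.4632  10.3743  9.9261]
a=μᵀp=0.479762  b=𝟙ᵀp=4.913185  c=𝟙ᵀq=66.668156  D=ac−b²=7.845431
λ₁=(c·0.095−b)/D = (66.668156·0.095−4.913185)/7.845431 = 0.181034
λ₂=(a−b·0.095)/D = (0.479762−4.913185·0.095)/7.845431 = 0.001658
w* = 0.181034·p + 0.001658·q:
  w_0 = 0.181034·0.7823 + 0.001658·11.9151 = 0.1614  (Honeywell)
  w_1 = 0.181034·0.0558 + 0.001658·5.5869 = 0.0194  (Lockheed)
  w_2 = 0.181034·0.6794 + 0.001658·6.4025 = 0.1336  (Starbucks)
  w_3 = 0.181034·0.9072 + 0.001658·22.4632 = 0.2015  (Boeing)
  w_4 = 0.181034·1.0258 + 0.001658·10.3743 = 0.2029  (Unilever)
  w_5 = 0.181034·1.4627 + 0.001658·9.9261 = 0.2813  (Oracle)
Σw_i=1.0000  μᵀw=0.0950
σ²=wᵀΣw=λ₁·μ_p+λ₂ = 0.181034·0.095 + 0.001658 = 0.018856 ≈ 0.0189

0.2813


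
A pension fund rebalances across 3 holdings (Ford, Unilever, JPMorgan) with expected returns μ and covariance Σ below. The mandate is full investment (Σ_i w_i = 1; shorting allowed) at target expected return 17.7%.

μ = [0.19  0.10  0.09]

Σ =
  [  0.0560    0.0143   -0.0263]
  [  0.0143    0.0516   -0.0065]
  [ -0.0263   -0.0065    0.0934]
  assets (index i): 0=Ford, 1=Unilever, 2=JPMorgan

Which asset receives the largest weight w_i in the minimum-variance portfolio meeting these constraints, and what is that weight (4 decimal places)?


Ford (0.8827)

u=Σ⁻¹μ = [4.1585  1.0638  2.2086]
v=Σ⁻¹𝟙 = [22.4089  15.4486  18.0918]
a=μᵀu=1.095257  b=𝟙ᵀu=7.430810  c=𝟙ᵀv=55.949272  D=ac−b²=6.061908
λ₁=(c·0.177−b)/D = (55.949272·0.177−7.430810)/6.061908 = 0.407827
λ₂=(a−b·0.177)/D = (1.095257−7.430810·0.177)/6.061908 = -0.036292
w* = 0.407827·u + -0.036292·v:
  w_0 = 0.407827·4.1585 + -0.036292·22.4089 = 0.8827  (Ford)
  w_1 = 0.407827·1.0638 + -0.036292·15.4486 = -0.1268  (Unilever)
  w_2 = 0.407827·2.2086 + -0.036292·18.0918 = 0.2441  (JPMorgan)
Σw_i=1.0000  μᵀw=0.1770
σ²=wᵀΣw=λ₁·μ_p+λ₂ = 0.407827·0.177 + -0.036292 = 0.035894 ≈ 0.0359


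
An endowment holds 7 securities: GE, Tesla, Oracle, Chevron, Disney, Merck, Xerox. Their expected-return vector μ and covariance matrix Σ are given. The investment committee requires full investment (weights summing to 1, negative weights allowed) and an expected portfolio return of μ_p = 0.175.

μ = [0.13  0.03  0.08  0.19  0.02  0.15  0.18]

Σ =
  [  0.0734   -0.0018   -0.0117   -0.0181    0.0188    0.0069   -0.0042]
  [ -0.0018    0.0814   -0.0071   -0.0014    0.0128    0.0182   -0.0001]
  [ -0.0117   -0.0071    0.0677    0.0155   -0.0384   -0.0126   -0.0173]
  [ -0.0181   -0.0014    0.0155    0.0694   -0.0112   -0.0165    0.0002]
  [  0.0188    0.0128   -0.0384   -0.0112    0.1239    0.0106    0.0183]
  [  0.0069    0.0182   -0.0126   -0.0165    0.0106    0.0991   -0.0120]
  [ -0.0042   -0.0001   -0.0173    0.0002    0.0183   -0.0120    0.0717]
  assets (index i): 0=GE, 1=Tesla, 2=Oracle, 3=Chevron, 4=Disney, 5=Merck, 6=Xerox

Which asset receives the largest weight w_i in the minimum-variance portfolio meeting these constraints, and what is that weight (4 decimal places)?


Chevron (0.3052)

g=Σ⁻¹μ = [3.0053  0.1205  2.2926  3.6196  -0.0373  2.6258  3.6787]
h=Σ⁻¹𝟙 = [20.4026  10.6740  29.3669  18.5490  10.0843  15.1357  22.1503]
a=μᵀg=2.320744  b=𝟙ᵀg=15.305310  c=𝟙ᵀh=126.362792  D=ac−b²=59.003130
λ₁=(c·0.175−b)/D = (126.362792·0.175−15.305310)/59.003130 = 0.115387
λ₂=(a−b·0.175)/D = (2.320744−15.305310·0.175)/59.003130 = -0.006062
w* = 0.115387·g + -0.006062·h:
  w_0 = 0.115387·3.0053 + -0.006062·20.4026 = 0.2231  (GE)
  w_1 = 0.115387·0.1205 + -0.006062·10.6740 = -0.0508  (Tesla)
  w_2 = 0.115387·2.2926 + -0.006062·29.3669 = 0.0865  (Oracle)
  w_3 = 0.115387·3.6196 + -0.006062·18.5490 = 0.3052  (Chevron)
  w_4 = 0.115387·-0.0373 + -0.006062·10.0843 = -0.0654  (Disney)
  w_5 = 0.115387·2.6258 + -0.006062·15.1357 = 0.2112  (Merck)
  w_6 = 0.115387·3.6787 + -0.006062·22.1503 = 0.2902  (Xerox)
Σw_i=1.0000  μᵀw=0.1750
σ²=wᵀΣw=λ₁·μ_p+λ₂ = 0.115387·0.175 + -0.006062 = 0.014131 ≈ 0.0141


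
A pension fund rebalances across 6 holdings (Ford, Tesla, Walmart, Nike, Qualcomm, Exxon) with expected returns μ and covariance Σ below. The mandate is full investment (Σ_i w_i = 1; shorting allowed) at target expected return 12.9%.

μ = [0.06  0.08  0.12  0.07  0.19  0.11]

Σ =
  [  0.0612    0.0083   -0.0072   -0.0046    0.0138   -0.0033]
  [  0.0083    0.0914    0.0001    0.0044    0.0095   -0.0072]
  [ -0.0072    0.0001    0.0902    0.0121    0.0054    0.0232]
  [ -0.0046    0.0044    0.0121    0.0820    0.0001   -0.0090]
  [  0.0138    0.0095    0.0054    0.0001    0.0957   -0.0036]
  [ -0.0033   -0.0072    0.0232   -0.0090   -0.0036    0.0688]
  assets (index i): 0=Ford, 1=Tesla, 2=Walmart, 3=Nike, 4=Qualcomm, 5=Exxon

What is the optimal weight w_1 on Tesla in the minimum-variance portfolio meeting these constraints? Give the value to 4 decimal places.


p=Σ⁻¹μ = [0.7165  0.7065  0.7192  0.9322  1.8337  1.6825]
q=Σ⁻¹𝟙 = [15.9752  9.3512  5.8531  13.5241  7.4925  16.4672]
a=μᵀp=0.784543  b=𝟙ᵀp=6.590626  c=𝟙ᵀq=68.663261  D=ac−b²=10.432912
λ₁=(c·0.129−b)/D = (68.663261·0.129−6.590626)/10.432912 = 0.217287
λ₂=(a−b·0.129)/D = (0.784543−6.590626·0.129)/10.432912 = -0.006292
w* = 0.217287·p + -0.006292·q:
  w_0 = 0.217287·0.7165 + -0.006292·15.9752 = 0.0552  (Ford)
  w_1 = 0.217287·0.7065 + -0.006292·9.3512 = 0.0947  (Tesla)
  w_2 = 0.217287·0.7192 + -0.006292·5.8531 = 0.1194  (Walmart)
  w_3 = 0.217287·0.9322 + -0.006292·13.5241 = 0.1175  (Nike)
  w_4 = 0.217287·1.8337 + -0.006292·7.4925 = 0.3513  (Qualcomm)
  w_5 = 0.217287·1.6825 + -0.006292·16.4672 = 0.2620  (Exxon)
Σw_i=1.0000  μᵀw=0.1290
σ²=wᵀΣw=λ₁·μ_p+λ₂ = 0.217287·0.129 + -0.006292 = 0.021738 ≈ 0.0217

0.0947


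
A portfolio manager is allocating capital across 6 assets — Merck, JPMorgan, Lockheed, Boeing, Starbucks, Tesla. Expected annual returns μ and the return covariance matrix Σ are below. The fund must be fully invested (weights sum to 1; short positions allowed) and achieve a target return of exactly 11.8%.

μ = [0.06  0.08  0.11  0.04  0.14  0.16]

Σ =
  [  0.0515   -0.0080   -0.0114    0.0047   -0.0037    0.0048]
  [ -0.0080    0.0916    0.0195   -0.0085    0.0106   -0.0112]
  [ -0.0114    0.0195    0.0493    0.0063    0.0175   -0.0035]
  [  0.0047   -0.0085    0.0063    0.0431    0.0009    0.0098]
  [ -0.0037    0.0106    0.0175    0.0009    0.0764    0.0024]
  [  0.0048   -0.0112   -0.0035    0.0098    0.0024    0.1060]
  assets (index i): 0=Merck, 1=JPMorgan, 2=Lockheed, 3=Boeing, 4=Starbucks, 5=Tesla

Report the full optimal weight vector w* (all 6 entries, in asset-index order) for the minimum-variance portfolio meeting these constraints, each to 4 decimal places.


u=Σ⁻¹μ = [1.6340  0.6514  1.9622  0.2186  1.3215  1.5189]
v=Σ⁻¹𝟙 = [22.9383  11.1720  16.4062  18.4608  8.4162  8.2201]
a=μᵀu=0.802779  b=𝟙ᵀu=7.306659  c=𝟙ᵀv=85.613665  D=ac−b²=15.341608
λ₁=(c·0.118−b)/D = (85.613665·0.118−7.306659)/15.341608 = 0.182233
λ₂=(a−b·0.118)/D = (0.802779−7.306659·0.118)/15.341608 = -0.003872
w* = 0.182233·u + -0.003872·v:
  w_0 = 0.182233·1.6340 + -0.003872·22.9383 = 0.2090  (Merck)
  w_1 = 0.182233·0.6514 + -0.003872·11.1720 = 0.0755  (JPMorgan)
  w_2 = 0.182233·1.9622 + -0.003872·16.4062 = 0.2941  (Lockheed)
  w_3 = 0.182233·0.2186 + -0.003872·18.4608 = -0.0317  (Boeing)
  w_4 = 0.182233·1.3215 + -0.003872·8.4162 = 0.2082  (Starbucks)
  w_5 = 0.182233·1.5189 + -0.003872·8.2201 = 0.2450  (Tesla)
Σw_i=1.0000  μᵀw=0.1180
σ²=wᵀΣw=λ₁·μ_p+λ₂ = 0.182233·0.118 + -0.003872 = 0.017631 ≈ 0.0176

0.2090  0.0755  0.2941  -0.0317  0.2082  0.2450


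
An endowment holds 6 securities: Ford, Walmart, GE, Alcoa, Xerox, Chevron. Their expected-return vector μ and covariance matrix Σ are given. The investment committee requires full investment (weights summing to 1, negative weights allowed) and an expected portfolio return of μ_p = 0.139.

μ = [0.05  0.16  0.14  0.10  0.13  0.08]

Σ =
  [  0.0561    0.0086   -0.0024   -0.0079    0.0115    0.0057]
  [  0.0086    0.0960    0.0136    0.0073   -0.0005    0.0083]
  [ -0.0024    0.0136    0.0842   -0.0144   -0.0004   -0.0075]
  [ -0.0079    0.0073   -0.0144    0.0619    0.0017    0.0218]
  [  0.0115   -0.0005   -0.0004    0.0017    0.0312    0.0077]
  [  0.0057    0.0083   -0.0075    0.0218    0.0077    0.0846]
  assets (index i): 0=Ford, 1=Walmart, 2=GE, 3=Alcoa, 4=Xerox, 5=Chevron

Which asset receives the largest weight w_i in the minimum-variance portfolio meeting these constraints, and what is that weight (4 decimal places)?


p=Σ⁻¹μ = [0.1805  1.2717  1.7930  1.7413  4.0107  0.1539]
q=Σ⁻¹𝟙 = [14.7547  5.2602  15.1635  18.6467  24.7409  4.5977]
a=μᵀp=1.171342  b=𝟙ᵀp=9.151038  c=𝟙ᵀq=83.163497  D=ac−b²=13.671435
λ₁=(c·0.139−b)/D = (83.163497·0.139−9.151038)/13.671435 = 0.176184
λ₂=(a−b·0.139)/D = (1.171342−9.151038·0.139)/13.671435 = -0.007362
w* = 0.176184·p + -0.007362·q:
  w_0 = 0.176184·0.1805 + -0.007362·14.7547 = -0.0768  (Ford)
  w_1 = 0.176184·1.2717 + -0.007362·5.2602 = 0.1853  (Walmart)
  w_2 = 0.176184·1.7930 + -0.007362·15.1635 = 0.2043  (GE)
  w_3 = 0.176184·1.7413 + -0.007362·18.6467 = 0.1695  (Alcoa)
  w_4 = 0.176184·4.0107 + -0.007362·24.7409 = 0.5245  (Xerox)
  w_5 = 0.176184·0.1539 + -0.007362·4.5977 = -0.0067  (Chevron)
Σw_i=1.0000  μᵀw=0.1390
σ²=wᵀΣw=λ₁·μ_p+λ₂ = 0.176184·0.139 + -0.007362 = 0.017127 ≈ 0.0171

Xerox (0.5245)


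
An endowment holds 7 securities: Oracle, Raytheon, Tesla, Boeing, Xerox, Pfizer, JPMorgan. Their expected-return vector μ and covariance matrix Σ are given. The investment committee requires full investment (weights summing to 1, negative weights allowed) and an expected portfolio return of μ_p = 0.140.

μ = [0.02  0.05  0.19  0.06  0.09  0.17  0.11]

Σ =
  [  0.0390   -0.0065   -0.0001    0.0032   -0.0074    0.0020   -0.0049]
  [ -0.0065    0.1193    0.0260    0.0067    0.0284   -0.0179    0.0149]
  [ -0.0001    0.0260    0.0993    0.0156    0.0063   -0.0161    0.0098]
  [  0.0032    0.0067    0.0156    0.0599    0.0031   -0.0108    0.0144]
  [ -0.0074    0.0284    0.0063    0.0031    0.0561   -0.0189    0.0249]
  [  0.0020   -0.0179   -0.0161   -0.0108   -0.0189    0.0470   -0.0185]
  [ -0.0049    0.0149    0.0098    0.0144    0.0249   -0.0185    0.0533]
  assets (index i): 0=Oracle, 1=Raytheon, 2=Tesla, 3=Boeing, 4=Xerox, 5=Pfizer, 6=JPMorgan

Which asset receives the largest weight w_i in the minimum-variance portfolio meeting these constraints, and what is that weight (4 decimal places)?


Pfizer (0.4287)

g=Σ⁻¹μ = [0.9154  -0.0376  2.4616  0.7454  2.4834  6.6164  2.6408]
h=Σ⁻¹𝟙 = [30.0360  5.7804  10.4404  14.2553  24.0577  46.1752  18.9242]
a=μᵀg=2.167634  b=𝟙ᵀg=15.825360  c=𝟙ᵀh=149.669103  D=ac−b²=73.985866
λ₁=(c·0.140−b)/D = (149.669103·0.140−15.825360)/73.985866 = 0.069315
λ₂=(a−b·0.140)/D = (2.167634−15.825360·0.140)/73.985866 = -0.000648
w* = 0.069315·g + -0.000648·h:
  w_0 = 0.069315·0.9154 + -0.000648·30.0360 = 0.0440  (Oracle)
  w_1 = 0.069315·-0.0376 + -0.000648·5.7804 = -0.0064  (Raytheon)
  w_2 = 0.069315·2.4616 + -0.000648·10.4404 = 0.1639  (Tesla)
  w_3 = 0.069315·0.7454 + -0.000648·14.2553 = 0.0424  (Boeing)
  w_4 = 0.069315·2.4834 + -0.000648·24.0577 = 0.1566  (Xerox)
  w_5 = 0.069315·6.6164 + -0.000648·46.1752 = 0.4287  (Pfizer)
  w_6 = 0.069315·2.6408 + -0.000648·18.9242 = 0.1708  (JPMorgan)
Σw_i=1.0000  μᵀw=0.1400
σ²=wᵀΣw=λ₁·μ_p+λ₂ = 0.069315·0.140 + -0.000648 = 0.009056 ≈ 0.0091


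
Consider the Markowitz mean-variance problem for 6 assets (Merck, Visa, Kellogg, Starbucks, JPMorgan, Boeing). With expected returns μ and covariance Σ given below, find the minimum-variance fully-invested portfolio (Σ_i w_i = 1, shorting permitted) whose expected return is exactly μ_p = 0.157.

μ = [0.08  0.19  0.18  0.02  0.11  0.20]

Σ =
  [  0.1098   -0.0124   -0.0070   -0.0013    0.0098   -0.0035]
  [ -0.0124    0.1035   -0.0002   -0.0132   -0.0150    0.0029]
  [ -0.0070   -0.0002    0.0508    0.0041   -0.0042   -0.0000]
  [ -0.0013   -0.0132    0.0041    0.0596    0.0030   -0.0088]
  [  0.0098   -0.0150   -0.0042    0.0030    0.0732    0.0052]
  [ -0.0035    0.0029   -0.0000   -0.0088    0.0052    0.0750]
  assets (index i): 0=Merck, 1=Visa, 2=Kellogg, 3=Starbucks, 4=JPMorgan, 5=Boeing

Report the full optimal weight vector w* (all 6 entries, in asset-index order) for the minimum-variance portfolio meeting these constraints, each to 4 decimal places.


0.0906  0.1837  0.3077  0.0622  0.1438  0.2120

u=Σ⁻¹μ = [1.1607  2.2863  3.7892  0.9012  1.8107  2.6126]
v=Σ⁻¹𝟙 = [11.5865  15.3995  20.8988  20.4354  14.5855  14.6651]
a=μᵀu=1.949038  b=𝟙ᵀu=12.560747  c=𝟙ᵀv=97.570801  D=ac−b²=32.396871
λ₁=(c·0.157−b)/D = (97.570801·0.157−12.560747)/32.396871 = 0.085128
λ₂=(a−b·0.157)/D = (1.949038−12.560747·0.157)/32.396871 = -0.000710
w* = 0.085128·u + -0.000710·v:
  w_0 = 0.085128·1.1607 + -0.000710·11.5865 = 0.0906  (Merck)
  w_1 = 0.085128·2.2863 + -0.000710·15.3995 = 0.1837  (Visa)
  w_2 = 0.085128·3.7892 + -0.000710·20.8988 = 0.3077  (Kellogg)
  w_3 = 0.085128·0.9012 + -0.000710·20.4354 = 0.0622  (Starbucks)
  w_4 = 0.085128·1.8107 + -0.000710·14.5855 = 0.1438  (JPMorgan)
  w_5 = 0.085128·2.6126 + -0.000710·14.6651 = 0.2120  (Boeing)
Σw_i=1.0000  μᵀw=0.1570
σ²=wᵀΣw=λ₁·μ_p+λ₂ = 0.085128·0.157 + -0.000710 = 0.012655 ≈ 0.0127


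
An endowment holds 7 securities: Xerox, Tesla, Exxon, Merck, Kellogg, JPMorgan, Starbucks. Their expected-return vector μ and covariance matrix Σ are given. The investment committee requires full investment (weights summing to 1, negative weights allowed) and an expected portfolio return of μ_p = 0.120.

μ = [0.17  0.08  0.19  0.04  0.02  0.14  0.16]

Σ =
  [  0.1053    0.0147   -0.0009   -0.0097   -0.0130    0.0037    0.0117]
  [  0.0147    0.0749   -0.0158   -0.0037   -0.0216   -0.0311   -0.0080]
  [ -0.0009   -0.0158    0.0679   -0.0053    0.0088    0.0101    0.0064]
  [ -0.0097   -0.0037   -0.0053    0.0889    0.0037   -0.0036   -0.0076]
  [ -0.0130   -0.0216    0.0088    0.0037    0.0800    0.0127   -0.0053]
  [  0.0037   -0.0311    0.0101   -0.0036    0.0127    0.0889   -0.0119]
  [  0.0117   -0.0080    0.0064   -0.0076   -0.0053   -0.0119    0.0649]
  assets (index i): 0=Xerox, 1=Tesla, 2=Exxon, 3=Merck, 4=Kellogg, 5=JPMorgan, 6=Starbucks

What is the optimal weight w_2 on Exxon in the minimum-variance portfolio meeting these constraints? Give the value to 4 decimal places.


0.1618

x=Σ⁻¹μ = [0.9493  3.1878  2.8675  1.2027  0.6716  2.6916  3.0936]
y=Σ⁻¹𝟙 = [5.1616  33.5974  15.9267  16.4147  17.9751  22.3593  24.5385]
a=μᵀx=1.894551  b=𝟙ᵀx=14.663908  c=𝟙ᵀy=135.973393  D=ac−b²=42.578357
λ₁=(c·0.120−b)/D = (135.973393·0.120−14.663908)/42.578357 = 0.038820
λ₂=(a−b·0.120)/D = (1.894551−14.663908·0.120)/42.578357 = 0.003168
w* = 0.038820·x + 0.003168·y:
  w_0 = 0.038820·0.9493 + 0.003168·5.1616 = 0.0532  (Xerox)
  w_1 = 0.038820·3.1878 + 0.003168·33.5974 = 0.2302  (Tesla)
  w_2 = 0.038820·2.8675 + 0.003168·15.9267 = 0.1618  (Exxon)
  w_3 = 0.038820·1.2027 + 0.003168·16.4147 = 0.0987  (Merck)
  w_4 = 0.038820·0.6716 + 0.003168·17.9751 = 0.0830  (Kellogg)
  w_5 = 0.038820·2.6916 + 0.003168·22.3593 = 0.1753  (JPMorgan)
  w_6 = 0.038820·3.0936 + 0.003168·24.5385 = 0.1978  (Starbucks)
Σw_i=1.0000  μᵀw=0.1200
σ²=wᵀΣw=λ₁·μ_p+λ₂ = 0.038820·0.120 + 0.003168 = 0.007826 ≈ 0.0078


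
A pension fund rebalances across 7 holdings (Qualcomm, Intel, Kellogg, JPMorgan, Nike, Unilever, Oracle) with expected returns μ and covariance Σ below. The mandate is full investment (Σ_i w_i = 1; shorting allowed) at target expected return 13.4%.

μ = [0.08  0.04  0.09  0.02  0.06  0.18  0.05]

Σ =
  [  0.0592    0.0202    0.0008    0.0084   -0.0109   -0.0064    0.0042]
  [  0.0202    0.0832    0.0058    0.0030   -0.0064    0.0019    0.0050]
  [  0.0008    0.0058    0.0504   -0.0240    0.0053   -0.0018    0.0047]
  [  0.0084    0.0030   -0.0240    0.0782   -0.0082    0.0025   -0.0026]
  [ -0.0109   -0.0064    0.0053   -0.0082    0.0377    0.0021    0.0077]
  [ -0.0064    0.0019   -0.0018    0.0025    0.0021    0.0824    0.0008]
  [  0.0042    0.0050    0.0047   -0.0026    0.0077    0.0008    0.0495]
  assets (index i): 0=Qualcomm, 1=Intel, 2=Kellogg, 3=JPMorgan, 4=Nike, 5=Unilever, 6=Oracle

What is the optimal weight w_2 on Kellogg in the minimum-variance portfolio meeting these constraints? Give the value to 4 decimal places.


u=Σ⁻¹μ = [1.7765  -0.0595  2.0072  0.8099  1.7788  2.2938  0.4036]
v=Σ⁻¹𝟙 = [17.3712  6.6371  25.2052  21.6243  30.7334  12.3286  11.8203]
a=μᵀu=0.876385  b=𝟙ᵀu=9.010297  c=𝟙ᵀv=125.720032  D=ac−b²=28.993725
λ₁=(c·0.134−b)/D = (125.720032·0.134−9.010297)/28.993725 = 0.270272
λ₂=(a−b·0.134)/D = (0.876385−9.010297·0.134)/28.993725 = -0.011416
w* = 0.270272·u + -0.011416·v:
  w_0 = 0.270272·1.7765 + -0.011416·17.3712 = 0.2818  (Qualcomm)
  w_1 = 0.270272·-0.0595 + -0.011416·6.6371 = -0.0918  (Intel)
  w_2 = 0.270272·2.0072 + -0.011416·25.2052 = 0.2548  (Kellogg)
  w_3 = 0.270272·0.8099 + -0.011416·21.6243 = -0.0280  (JPMorgan)
  w_4 = 0.270272·1.7788 + -0.011416·30.7334 = 0.1299  (Nike)
  w_5 = 0.270272·2.2938 + -0.011416·12.3286 = 0.4792  (Unilever)
  w_6 = 0.270272·0.4036 + -0.011416·11.8203 = -0.0259  (Oracle)
Σw_i=1.0000  μᵀw=0.1340
σ²=wᵀΣw=λ₁·μ_p+λ₂ = 0.270272·0.134 + -0.011416 = 0.024800 ≈ 0.0248

0.2548


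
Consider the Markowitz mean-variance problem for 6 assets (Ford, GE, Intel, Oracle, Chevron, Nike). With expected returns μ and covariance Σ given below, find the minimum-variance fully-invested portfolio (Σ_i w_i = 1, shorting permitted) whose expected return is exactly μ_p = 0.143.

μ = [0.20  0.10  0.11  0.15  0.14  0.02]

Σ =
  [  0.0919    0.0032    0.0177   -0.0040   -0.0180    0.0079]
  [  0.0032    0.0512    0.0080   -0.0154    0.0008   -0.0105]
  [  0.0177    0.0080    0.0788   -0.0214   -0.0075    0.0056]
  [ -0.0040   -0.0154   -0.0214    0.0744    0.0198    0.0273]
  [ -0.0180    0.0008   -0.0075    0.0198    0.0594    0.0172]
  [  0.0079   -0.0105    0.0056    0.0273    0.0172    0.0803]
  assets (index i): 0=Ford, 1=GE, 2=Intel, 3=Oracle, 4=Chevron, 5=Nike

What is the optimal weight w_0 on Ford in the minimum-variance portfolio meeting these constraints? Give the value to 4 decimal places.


g=Σ⁻¹μ = [2.5596  2.0437  1.7584  2.8656  2.7857  -1.4290]
h=Σ⁻¹𝟙 = [10.6514  22.5663  13.7214  17.1359  14.4847  4.4709]
a=μᵀg=1.700969  b=𝟙ᵀg=10.583938  c=𝟙ᵀh=83.030656  D=ac−b²=29.212857
λ₁=(c·0.143−b)/D = (83.030656·0.143−10.583938)/29.212857 = 0.044140
λ₂=(a−b·0.143)/D = (1.700969−10.583938·0.143)/29.212857 = 0.006417
w* = 0.044140·g + 0.006417·h:
  w_0 = 0.044140·2.5596 + 0.006417·10.6514 = 0.1813  (Ford)
  w_1 = 0.044140·2.0437 + 0.006417·22.5663 = 0.2350  (GE)
  w_2 = 0.044140·1.7584 + 0.006417·13.7214 = 0.1657  (Intel)
  w_3 = 0.044140·2.8656 + 0.006417·17.1359 = 0.2365  (Oracle)
  w_4 = 0.044140·2.7857 + 0.006417·14.4847 = 0.2159  (Chevron)
  w_5 = 0.044140·-1.4290 + 0.006417·4.4709 = -0.0344  (Nike)
Σw_i=1.0000  μᵀw=0.1430
σ²=wᵀΣw=λ₁·μ_p+λ₂ = 0.044140·0.143 + 0.006417 = 0.012729 ≈ 0.0127

0.1813


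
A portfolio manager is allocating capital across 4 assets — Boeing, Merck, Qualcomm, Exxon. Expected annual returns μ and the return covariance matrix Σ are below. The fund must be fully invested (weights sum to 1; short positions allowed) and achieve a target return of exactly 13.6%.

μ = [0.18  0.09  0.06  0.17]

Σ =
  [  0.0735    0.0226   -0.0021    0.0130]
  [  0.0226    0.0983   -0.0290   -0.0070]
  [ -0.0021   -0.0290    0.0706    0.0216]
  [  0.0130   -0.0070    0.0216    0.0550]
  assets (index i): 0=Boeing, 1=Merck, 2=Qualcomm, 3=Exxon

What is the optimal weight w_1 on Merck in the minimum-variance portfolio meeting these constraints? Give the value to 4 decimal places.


0.2033

g=Σ⁻¹μ = [1.7444  0.8316  0.4449  2.6097]
h=Σ⁻¹𝟙 = [7.6736  14.1476  16.6452  11.6316]
a=μᵀg=0.859182  b=𝟙ᵀg=5.630619  c=𝟙ᵀh=50.098030  D=ac−b²=11.339457
λ₁=(c·0.136−b)/D = (50.098030·0.136−5.630619)/11.339457 = 0.104301
λ₂=(a−b·0.136)/D = (0.859182−5.630619·0.136)/11.339457 = 0.008238
w* = 0.104301·g + 0.008238·h:
  w_0 = 0.104301·1.7444 + 0.008238·7.6736 = 0.2452  (Boeing)
  w_1 = 0.104301·0.8316 + 0.008238·14.1476 = 0.2033  (Merck)
  w_2 = 0.104301·0.4449 + 0.008238·16.6452 = 0.1835  (Qualcomm)
  w_3 = 0.104301·2.6097 + 0.008238·11.6316 = 0.3680  (Exxon)
Σw_i=1.0000  μᵀw=0.1360
σ²=wᵀΣw=λ₁·μ_p+λ₂ = 0.104301·0.136 + 0.008238 = 0.022423 ≈ 0.0224


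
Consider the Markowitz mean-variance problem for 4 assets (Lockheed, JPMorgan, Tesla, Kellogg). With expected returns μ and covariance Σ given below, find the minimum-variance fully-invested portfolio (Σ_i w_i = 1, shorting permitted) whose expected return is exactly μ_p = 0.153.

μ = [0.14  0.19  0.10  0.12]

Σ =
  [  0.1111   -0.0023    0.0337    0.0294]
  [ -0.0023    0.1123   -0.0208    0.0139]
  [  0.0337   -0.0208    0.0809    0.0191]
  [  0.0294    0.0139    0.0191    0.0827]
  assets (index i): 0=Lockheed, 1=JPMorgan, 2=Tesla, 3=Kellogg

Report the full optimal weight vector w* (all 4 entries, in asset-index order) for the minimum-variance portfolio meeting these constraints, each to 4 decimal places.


0.2015  0.4794  0.2295  0.0895

x=Σ⁻¹μ = [0.7639  1.8706  1.2635  0.5732]
y=Σ⁻¹𝟙 = [3.9631  10.4324  11.9349  6.1732]
a=μᵀx=0.657500  b=𝟙ᵀx=4.471243  c=𝟙ᵀy=32.503448  D=ac−b²=1.379005
λ₁=(c·0.153−b)/D = (32.503448·0.153−4.471243)/1.379005 = 0.363874
λ₂=(a−b·0.153)/D = (0.657500−4.471243·0.153)/1.379005 = -0.019289
w* = 0.363874·x + -0.019289·y:
  w_0 = 0.363874·0.7639 + -0.019289·3.9631 = 0.2015  (Lockheed)
  w_1 = 0.363874·1.8706 + -0.019289·10.4324 = 0.4794  (JPMorgan)
  w_2 = 0.363874·1.2635 + -0.019289·11.9349 = 0.2295  (Tesla)
  w_3 = 0.363874·0.5732 + -0.019289·6.1732 = 0.0895  (Kellogg)
Σw_i=1.0000  μᵀw=0.1530
σ²=wᵀΣw=λ₁·μ_p+λ₂ = 0.363874·0.153 + -0.019289 = 0.036383 ≈ 0.0364


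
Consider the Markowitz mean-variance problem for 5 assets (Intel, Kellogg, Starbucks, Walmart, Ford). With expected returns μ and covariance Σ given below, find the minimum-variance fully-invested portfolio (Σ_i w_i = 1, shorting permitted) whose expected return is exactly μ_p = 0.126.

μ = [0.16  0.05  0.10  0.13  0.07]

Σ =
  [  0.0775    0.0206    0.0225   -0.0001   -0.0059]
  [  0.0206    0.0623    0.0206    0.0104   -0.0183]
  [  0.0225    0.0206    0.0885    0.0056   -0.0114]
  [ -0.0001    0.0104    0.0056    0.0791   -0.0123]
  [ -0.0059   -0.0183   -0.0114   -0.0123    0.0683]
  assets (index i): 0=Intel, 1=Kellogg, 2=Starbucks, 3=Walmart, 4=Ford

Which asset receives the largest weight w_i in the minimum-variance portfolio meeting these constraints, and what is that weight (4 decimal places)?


Intel (0.3638)

u=Σ⁻¹μ = [1.9616  0.1041  0.7058  1.8423  1.6718]
v=Σ⁻¹𝟙 = [8.3878  15.2483  7.7402  13.7095  23.2123]
a=μᵀu=0.746161  b=𝟙ᵀu=6.285574  c=𝟙ᵀv=68.298039  D=ac−b²=11.452866
λ₁=(c·0.126−b)/D = (68.298039·0.126−6.285574)/11.452866 = 0.202568
λ₂=(a−b·0.126)/D = (0.746161−6.285574·0.126)/11.452866 = -0.004001
w* = 0.202568·u + -0.004001·v:
  w_0 = 0.202568·1.9616 + -0.004001·8.3878 = 0.3638  (Intel)
  w_1 = 0.202568·0.1041 + -0.004001·15.2483 = -0.0399  (Kellogg)
  w_2 = 0.202568·0.7058 + -0.004001·7.7402 = 0.1120  (Starbucks)
  w_3 = 0.202568·1.8423 + -0.004001·13.7095 = 0.3183  (Walmart)
  w_4 = 0.202568·1.6718 + -0.004001·23.2123 = 0.2458  (Ford)
Σw_i=1.0000  μᵀw=0.1260
σ²=wᵀΣw=λ₁·μ_p+λ₂ = 0.202568·0.126 + -0.004001 = 0.021523 ≈ 0.0215


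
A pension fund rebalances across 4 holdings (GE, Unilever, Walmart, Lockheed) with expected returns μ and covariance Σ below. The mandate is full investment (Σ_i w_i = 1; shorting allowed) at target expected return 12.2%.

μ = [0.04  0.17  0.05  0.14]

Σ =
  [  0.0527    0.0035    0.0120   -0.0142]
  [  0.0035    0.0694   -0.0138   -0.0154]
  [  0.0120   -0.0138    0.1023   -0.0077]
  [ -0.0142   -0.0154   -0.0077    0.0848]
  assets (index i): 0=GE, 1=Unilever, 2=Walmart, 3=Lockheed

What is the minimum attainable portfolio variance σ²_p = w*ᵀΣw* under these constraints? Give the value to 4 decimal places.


p=Σ⁻¹μ = [0.9940  3.1447  0.9829  2.4777]
q=Σ⁻¹𝟙 = [20.3632  20.1056  11.5971  19.9066]
a=μᵀp=0.970381  b=𝟙ᵀp=7.599263  c=𝟙ᵀq=71.972492  D=ac−b²=12.091958
λ₁=(c·0.122−b)/D = (71.972492·0.122−7.599263)/12.091958 = 0.097700
λ₂=(a−b·0.122)/D = (0.970381−7.599263·0.122)/12.091958 = 0.003579
w* = 0.097700·p + 0.003579·q:
  w_0 = 0.097700·0.9940 + 0.003579·20.3632 = 0.1700  (GE)
  w_1 = 0.097700·3.1447 + 0.003579·20.1056 = 0.3792  (Unilever)
  w_2 = 0.097700·0.9829 + 0.003579·11.5971 = 0.1375  (Walmart)
  w_3 = 0.097700·2.4777 + 0.003579·19.9066 = 0.3133  (Lockheed)
Σw_i=1.0000  μᵀw=0.1220
σ²=wᵀΣw=λ₁·μ_p+λ₂ = 0.097700·0.122 + 0.003579 = 0.015498 ≈ 0.0155

0.0155


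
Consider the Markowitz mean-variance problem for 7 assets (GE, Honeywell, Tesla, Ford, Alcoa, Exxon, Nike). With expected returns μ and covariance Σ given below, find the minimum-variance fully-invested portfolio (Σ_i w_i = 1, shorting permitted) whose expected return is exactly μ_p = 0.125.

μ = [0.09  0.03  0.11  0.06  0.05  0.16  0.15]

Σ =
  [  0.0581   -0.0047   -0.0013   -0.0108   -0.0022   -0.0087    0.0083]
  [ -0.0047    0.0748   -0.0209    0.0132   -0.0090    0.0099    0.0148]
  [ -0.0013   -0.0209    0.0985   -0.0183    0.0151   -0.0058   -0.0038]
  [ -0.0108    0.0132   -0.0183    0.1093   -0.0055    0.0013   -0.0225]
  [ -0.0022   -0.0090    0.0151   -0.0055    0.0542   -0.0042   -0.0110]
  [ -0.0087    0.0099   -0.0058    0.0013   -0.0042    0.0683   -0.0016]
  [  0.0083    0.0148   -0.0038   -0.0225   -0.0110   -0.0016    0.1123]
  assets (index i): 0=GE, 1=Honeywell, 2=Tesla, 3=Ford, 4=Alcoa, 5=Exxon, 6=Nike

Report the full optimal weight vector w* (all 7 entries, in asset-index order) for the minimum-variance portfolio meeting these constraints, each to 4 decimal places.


p=Σ⁻¹μ = [2.0796  0.1614  1.4562  1.3513  1.3171  2.8017  1.6497]
q=Σ⁻¹𝟙 = [23.5239  14.2415  14.3272  15.4406  23.0649  18.1813  11.3859]
a=μᵀp=1.194843  b=𝟙ᵀp=10.816960  c=𝟙ᵀq=120.165239  D=ac−b²=26.571977
λ₁=(c·0.125−b)/D = (120.165239·0.125−10.816960)/26.571977 = 0.158200
λ₂=(a−b·0.125)/D = (1.194843−10.816960·0.125)/26.571977 = -0.005919
w* = 0.158200·p + -0.005919·q:
  w_0 = 0.158200·2.0796 + -0.005919·23.5239 = 0.1898  (GE)
  w_1 = 0.158200·0.1614 + -0.005919·14.2415 = -0.0588  (Honeywell)
  w_2 = 0.158200·1.4562 + -0.005919·14.3272 = 0.1456  (Tesla)
  w_3 = 0.158200·1.3513 + -0.005919·15.4406 = 0.1224  (Ford)
  w_4 = 0.158200·1.3171 + -0.005919·23.0649 = 0.0718  (Alcoa)
  w_5 = 0.158200·2.8017 + -0.005919·18.1813 = 0.3356  (Exxon)
  w_6 = 0.158200·1.6497 + -0.005919·11.3859 = 0.1936  (Nike)
Σw_i=1.0000  μᵀw=0.1250
σ²=wᵀΣw=λ₁·μ_p+λ₂ = 0.158200·0.125 + -0.005919 = 0.013856 ≈ 0.0139

0.1898  -0.0588  0.1456  0.1224  0.0718  0.3356  0.1936


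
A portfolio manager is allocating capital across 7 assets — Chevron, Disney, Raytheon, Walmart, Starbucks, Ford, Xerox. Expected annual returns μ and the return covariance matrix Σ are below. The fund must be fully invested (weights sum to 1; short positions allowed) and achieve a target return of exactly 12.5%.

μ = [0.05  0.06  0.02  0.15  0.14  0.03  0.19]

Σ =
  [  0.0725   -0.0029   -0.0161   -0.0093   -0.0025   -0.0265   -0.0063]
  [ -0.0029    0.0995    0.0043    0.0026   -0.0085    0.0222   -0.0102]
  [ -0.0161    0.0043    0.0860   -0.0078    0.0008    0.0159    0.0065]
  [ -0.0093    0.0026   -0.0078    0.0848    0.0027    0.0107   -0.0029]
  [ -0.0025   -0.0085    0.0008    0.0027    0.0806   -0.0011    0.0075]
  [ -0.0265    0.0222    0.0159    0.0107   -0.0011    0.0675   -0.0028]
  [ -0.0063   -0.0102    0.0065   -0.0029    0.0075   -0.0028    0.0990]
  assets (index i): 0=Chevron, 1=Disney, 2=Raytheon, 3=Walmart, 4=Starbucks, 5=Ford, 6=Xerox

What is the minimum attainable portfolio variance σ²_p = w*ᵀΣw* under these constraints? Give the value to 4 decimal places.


g=Σ⁻¹μ = [1.4512  0.8210  0.3820  1.8969  1.6199  0.4636  2.0170]
h=Σ⁻¹𝟙 = [26.8393  8.1515  13.0987  13.3977  12.6761  18.1549  11.7344]
a=μᵀg=1.037913  b=𝟙ᵀg=8.651532  c=𝟙ᵀh=104.052614  D=ac−b²=33.148542
λ₁=(c·0.125−b)/D = (104.052614·0.125−8.651532)/33.148542 = 0.131380
λ₂=(a−b·0.125)/D = (1.037913−8.651532·0.125)/33.148542 = -0.001313
w* = 0.131380·g + -0.001313·h:
  w_0 = 0.131380·1.4512 + -0.001313·26.8393 = 0.1554  (Chevron)
  w_1 = 0.131380·0.8210 + -0.001313·8.1515 = 0.0972  (Disney)
  w_2 = 0.131380·0.3820 + -0.001313·13.0987 = 0.0330  (Raytheon)
  w_3 = 0.131380·1.8969 + -0.001313·13.3977 = 0.2316  (Walmart)
  w_4 = 0.131380·1.6199 + -0.001313·12.6761 = 0.1962  (Starbucks)
  w_5 = 0.131380·0.4636 + -0.001313·18.1549 = 0.0371  (Ford)
  w_6 = 0.131380·2.0170 + -0.001313·11.7344 = 0.2496  (Xerox)
Σw_i=1.0000  μᵀw=0.1250
σ²=wᵀΣw=λ₁·μ_p+λ₂ = 0.131380·0.125 + -0.001313 = 0.015109 ≈ 0.0151

0.0151


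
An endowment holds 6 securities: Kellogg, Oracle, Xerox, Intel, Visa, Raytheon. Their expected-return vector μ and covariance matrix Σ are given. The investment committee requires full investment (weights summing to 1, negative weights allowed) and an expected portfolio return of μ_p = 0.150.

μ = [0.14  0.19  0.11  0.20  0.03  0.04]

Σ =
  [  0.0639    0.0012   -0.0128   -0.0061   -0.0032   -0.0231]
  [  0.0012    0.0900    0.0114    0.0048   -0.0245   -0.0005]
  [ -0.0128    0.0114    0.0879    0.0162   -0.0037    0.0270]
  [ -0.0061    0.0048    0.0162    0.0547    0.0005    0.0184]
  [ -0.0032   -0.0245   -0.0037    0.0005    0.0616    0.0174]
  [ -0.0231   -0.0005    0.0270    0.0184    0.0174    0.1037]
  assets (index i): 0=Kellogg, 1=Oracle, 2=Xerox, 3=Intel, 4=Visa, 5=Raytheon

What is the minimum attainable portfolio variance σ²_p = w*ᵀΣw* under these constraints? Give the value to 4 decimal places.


0.0138

x=Σ⁻¹μ = [2.6889  2.2069  0.8002  3.5459  1.5527  -0.1027]
y=Σ⁻¹𝟙 = [21.8199  14.9368  9.0424  14.5252  22.0544  5.9436]
a=μᵀx=1.635425  b=𝟙ᵀx=10.691876  c=𝟙ᵀy=88.322452  D=ac−b²=30.128551
λ₁=(c·0.150−b)/D = (88.322452·0.150−10.691876)/30.128551 = 0.084853
λ₂=(a−b·0.150)/D = (1.635425−10.691876·0.150)/30.128551 = 0.001050
w* = 0.084853·x + 0.001050·y:
  w_0 = 0.084853·2.6889 + 0.001050·21.8199 = 0.2511  (Kellogg)
  w_1 = 0.084853·2.2069 + 0.001050·14.9368 = 0.2030  (Oracle)
  w_2 = 0.084853·0.8002 + 0.001050·9.0424 = 0.0774  (Xerox)
  w_3 = 0.084853·3.5459 + 0.001050·14.5252 = 0.3161  (Intel)
  w_4 = 0.084853·1.5527 + 0.001050·22.0544 = 0.1549  (Visa)
  w_5 = 0.084853·-0.1027 + 0.001050·5.9436 = -0.0025  (Raytheon)
Σw_i=1.0000  μᵀw=0.1500
σ²=wᵀΣw=λ₁·μ_p+λ₂ = 0.084853·0.150 + 0.001050 = 0.013778 ≈ 0.0138


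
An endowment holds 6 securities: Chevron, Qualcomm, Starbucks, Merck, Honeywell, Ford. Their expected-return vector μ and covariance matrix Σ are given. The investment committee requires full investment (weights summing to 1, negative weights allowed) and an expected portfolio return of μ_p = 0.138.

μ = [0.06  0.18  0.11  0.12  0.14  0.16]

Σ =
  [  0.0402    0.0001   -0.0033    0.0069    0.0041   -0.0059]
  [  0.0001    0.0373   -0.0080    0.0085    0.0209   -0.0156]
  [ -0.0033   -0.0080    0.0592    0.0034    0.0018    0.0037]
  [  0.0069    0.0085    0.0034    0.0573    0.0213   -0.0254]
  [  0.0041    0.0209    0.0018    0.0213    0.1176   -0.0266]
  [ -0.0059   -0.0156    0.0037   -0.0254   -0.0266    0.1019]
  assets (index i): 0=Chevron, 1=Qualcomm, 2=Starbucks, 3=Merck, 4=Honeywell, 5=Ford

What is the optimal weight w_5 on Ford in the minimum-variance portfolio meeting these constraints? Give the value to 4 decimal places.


u=Σ⁻¹μ = [1.7372  5.9668  2.4351  2.1032  0.3554  3.1128]
v=Σ⁻¹𝟙 = [26.4822  34.5504  20.7431  15.9716  2.8934  20.6195]
a=μᵀu=2.246310  b=𝟙ᵀu=15.710530  c=𝟙ᵀv=121.260189  D=ac−b²=25.567186
λ₁=(c·0.138−b)/D = (121.260189·0.138−15.710530)/25.567186 = 0.040027
λ₂=(a−b·0.138)/D = (2.246310−15.710530·0.138)/25.567186 = 0.003061
w* = 0.040027·u + 0.003061·v:
  w_0 = 0.040027·1.7372 + 0.003061·26.4822 = 0.1506  (Chevron)
  w_1 = 0.040027·5.9668 + 0.003061·34.5504 = 0.3446  (Qualcomm)
  w_2 = 0.040027·2.4351 + 0.003061·20.7431 = 0.1610  (Starbucks)
  w_3 = 0.040027·2.1032 + 0.003061·15.9716 = 0.1331  (Merck)
  w_4 = 0.040027·0.3554 + 0.003061·2.8934 = 0.0231  (Honeywell)
  w_5 = 0.040027·3.1128 + 0.003061·20.6195 = 0.1877  (Ford)
Σw_i=1.0000  μᵀw=0.1380
σ²=wᵀΣw=λ₁·μ_p+λ₂ = 0.040027·0.138 + 0.003061 = 0.008585 ≈ 0.0086

0.1877
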